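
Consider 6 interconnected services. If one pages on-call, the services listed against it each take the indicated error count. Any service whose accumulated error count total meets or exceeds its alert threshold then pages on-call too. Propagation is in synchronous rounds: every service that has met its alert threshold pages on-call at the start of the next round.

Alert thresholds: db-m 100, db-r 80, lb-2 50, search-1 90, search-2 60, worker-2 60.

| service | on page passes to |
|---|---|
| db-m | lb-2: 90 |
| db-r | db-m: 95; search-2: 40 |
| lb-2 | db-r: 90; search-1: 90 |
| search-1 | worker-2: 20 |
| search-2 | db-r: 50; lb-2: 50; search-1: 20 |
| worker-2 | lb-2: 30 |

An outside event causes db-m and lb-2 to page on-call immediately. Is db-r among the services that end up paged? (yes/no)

yes

Round 1 — db-m, lb-2 page on-call (initial).
  db-r: +90 → 90 ≥ 80
  search-1: +90 → 90 ≥ 90
Round 2 — db-r, search-1 page on-call.
  search-2: +40 → 40 < 60
  worker-2: +20 → 20 < 60
No further pages.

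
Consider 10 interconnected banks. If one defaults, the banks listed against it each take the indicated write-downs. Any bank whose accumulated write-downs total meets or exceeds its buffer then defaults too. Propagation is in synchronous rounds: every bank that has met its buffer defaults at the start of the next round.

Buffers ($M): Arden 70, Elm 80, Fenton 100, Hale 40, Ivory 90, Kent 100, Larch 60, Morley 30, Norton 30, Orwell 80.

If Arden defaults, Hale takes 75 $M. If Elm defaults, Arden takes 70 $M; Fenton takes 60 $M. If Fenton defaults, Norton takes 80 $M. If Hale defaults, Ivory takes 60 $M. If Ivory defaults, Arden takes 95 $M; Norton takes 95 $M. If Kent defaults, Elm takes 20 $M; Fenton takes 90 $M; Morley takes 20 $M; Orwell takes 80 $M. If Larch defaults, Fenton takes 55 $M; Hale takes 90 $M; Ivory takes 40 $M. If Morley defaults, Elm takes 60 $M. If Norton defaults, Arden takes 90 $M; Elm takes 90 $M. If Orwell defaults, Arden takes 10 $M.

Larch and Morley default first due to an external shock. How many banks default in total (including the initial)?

8

Round 1 — Larch, Morley default (initial).
  Elm: +60 → 60 < 80
  Fenton: +55 → 55 < 100
  Hale: +90 → 90 ≥ 40
  Ivory: +40 → 40 < 90
Round 2 — Hale defaults.
  Ivory: +60 → 100 ≥ 90
Round 3 — Ivory defaults.
  Arden: +95 → 95 ≥ 70
  Norton: +95 → 95 ≥ 30
Round 4 — Arden, Norton default.
  Elm: +90 → 150 ≥ 80
Round 5 — Elm defaults.
  Fenton: +60 → 115 ≥ 100
Round 6 — Fenton defaults.
No further defaults.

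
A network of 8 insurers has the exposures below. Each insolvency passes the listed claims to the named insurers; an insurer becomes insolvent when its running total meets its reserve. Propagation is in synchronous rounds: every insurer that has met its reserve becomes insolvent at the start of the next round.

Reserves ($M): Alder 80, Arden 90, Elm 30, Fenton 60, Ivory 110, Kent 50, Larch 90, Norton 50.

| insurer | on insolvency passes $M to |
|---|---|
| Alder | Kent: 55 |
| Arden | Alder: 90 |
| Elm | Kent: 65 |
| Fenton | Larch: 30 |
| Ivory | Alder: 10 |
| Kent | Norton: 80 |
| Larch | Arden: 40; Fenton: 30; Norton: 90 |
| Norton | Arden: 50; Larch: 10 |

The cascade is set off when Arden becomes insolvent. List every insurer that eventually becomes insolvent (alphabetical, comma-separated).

Alder, Arden, Kent, Norton

Round 1 — Arden becomes insolvent (initial).
  Alder: +90 → 90 ≥ 80
Round 2 — Alder becomes insolvent.
  Kent: +55 → 55 ≥ 50
Round 3 — Kent becomes insolvent.
  Norton: +80 → 80 ≥ 50
Round 4 — Norton becomes insolvent.
  Larch: +10 → 10 < 90
No further insolvencies.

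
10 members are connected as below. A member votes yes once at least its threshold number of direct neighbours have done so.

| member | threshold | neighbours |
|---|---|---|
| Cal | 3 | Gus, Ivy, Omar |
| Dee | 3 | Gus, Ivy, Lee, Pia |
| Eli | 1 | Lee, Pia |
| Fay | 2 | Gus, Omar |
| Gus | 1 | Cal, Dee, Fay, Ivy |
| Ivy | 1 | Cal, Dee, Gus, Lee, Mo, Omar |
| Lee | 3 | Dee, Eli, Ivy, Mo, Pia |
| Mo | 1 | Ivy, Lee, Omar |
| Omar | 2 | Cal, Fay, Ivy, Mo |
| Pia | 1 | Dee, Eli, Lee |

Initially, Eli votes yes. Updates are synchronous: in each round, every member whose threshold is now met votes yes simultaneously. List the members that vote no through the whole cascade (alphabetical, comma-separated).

Cal, Dee, Fay, Gus, Ivy, Lee, Mo, Omar

Round 1 — Eli votes yes (initial).
Round 2 — checking thresholds:
  Lee: 1 of 5 neighbours < 3, below threshold.
  Pia: 1 of 3 neighbours ≥ 1, votes yes.
Round 3 — no new yes votes; cascade stops.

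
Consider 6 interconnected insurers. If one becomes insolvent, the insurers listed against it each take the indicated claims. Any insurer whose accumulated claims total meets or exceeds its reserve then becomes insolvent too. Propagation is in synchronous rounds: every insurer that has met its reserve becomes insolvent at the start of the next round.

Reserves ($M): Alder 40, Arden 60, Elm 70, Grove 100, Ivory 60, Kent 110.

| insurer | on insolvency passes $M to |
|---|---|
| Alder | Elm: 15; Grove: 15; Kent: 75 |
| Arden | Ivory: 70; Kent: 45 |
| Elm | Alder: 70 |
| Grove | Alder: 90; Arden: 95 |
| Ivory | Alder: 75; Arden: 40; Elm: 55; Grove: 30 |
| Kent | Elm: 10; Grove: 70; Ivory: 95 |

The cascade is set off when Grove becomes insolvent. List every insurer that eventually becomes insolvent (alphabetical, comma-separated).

Round 1 — Grove becomes insolvent (initial).
  Alder: +90 → 90 ≥ 40
  Arden: +95 → 95 ≥ 60
Round 2 — Alder, Arden become insolvent.
  Elm: +15 → 15 < 70
  Ivory: +70 → 70 ≥ 60
  Kent: +75+45 → 120 ≥ 110
Round 3 — Ivory, Kent become insolvent.
  Elm: +55+10 → 80 ≥ 70
Round 4 — Elm becomes insolvent.
No further insolvencies.

Alder, Arden, Elm, Grove, Ivory, Kent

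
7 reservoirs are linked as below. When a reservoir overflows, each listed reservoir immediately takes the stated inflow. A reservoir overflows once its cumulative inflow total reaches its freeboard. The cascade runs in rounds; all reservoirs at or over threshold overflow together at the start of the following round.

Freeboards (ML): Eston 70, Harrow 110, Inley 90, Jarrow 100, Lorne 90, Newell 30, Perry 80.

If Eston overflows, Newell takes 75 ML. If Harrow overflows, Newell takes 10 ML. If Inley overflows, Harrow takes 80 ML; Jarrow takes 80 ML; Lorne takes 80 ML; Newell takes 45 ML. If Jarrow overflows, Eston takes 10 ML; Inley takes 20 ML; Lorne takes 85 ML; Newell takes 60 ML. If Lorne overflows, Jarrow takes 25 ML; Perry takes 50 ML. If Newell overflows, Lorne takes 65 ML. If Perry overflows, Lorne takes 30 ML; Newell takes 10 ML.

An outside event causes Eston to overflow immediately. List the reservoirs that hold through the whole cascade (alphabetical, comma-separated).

Harrow, Inley, Jarrow, Lorne, Perry

Round 1 — Eston overflows (initial).
  Newell: +75 → 75 ≥ 30
Round 2 — Newell overflows.
  Lorne: +65 → 65 < 90
No further overflows.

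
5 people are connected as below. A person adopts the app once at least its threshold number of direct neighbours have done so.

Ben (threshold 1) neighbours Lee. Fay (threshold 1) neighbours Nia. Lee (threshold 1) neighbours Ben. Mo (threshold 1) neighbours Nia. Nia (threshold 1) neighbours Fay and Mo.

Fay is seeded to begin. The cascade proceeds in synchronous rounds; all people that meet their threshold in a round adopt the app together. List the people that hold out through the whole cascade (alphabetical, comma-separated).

Ben, Lee

Round 1 — Fay adopts the app (initial).
Round 2 — checking thresholds:
  Nia: 1 of 2 neighbours ≥ 1, adopts the app.
Round 3 — checking thresholds:
  Mo: 1 of 1 neighbours ≥ 1, adopts the app.
Round 4 — no new adoptions; cascade stops.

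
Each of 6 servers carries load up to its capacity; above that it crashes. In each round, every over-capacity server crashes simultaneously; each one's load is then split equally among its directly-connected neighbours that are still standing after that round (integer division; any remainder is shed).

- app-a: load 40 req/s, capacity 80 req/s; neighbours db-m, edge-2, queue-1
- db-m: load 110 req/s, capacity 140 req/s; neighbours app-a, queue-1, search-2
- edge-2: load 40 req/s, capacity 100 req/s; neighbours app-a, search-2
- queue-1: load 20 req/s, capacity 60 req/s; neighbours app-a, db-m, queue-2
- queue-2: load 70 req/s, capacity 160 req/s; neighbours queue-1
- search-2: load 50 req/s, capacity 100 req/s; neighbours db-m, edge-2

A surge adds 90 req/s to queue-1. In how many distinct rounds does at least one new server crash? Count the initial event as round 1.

4

Round 1 — queue-1 at 110 > 60. queue-1 crashes.
  queue-1 sheds 110 req/s to app-a, db-m, queue-2: 36 each (2 lost).
    app-a: 40+36 = 76 ≤ 80
    db-m: 110+36 = 146 > 140
    queue-2: 70+36 = 106 ≤ 160
Round 2 — db-m crashes.
  db-m sheds 146 req/s to app-a, search-2: 73 each.
    app-a: 76+73 = 149 > 80
    search-2: 50+73 = 123 > 100
Round 3 — app-a, search-2 crash.
  app-a sheds 149 req/s to edge-2: 149 each.
    edge-2: 40+149 = 189 > 100
  search-2 sheds 123 req/s to edge-2: 123 each.
    edge-2: 189+123 = 312 > 100
Round 4 — edge-2 crashes.
  edge-2 sheds 312 req/s: no online neighbours, lost.
No further crashes.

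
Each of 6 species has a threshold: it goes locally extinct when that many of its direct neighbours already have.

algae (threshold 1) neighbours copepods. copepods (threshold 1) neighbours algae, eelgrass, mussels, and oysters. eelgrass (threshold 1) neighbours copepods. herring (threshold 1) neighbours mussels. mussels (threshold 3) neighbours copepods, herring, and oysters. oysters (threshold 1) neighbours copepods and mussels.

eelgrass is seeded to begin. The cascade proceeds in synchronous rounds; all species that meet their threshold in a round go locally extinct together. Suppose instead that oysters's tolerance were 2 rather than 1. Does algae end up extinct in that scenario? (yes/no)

With oysters's tolerance at 2:
Round 1 — eelgrass goes locally extinct (initial).
Round 2 — checking thresholds:
  copepods: 1 of 4 neighbours ≥ 1, goes locally extinct.
Round 3 — checking thresholds:
  algae: 1 of 1 neighbours ≥ 1, goes locally extinct.
  mussels: 1 of 3 neighbours < 3, holds.
  oysters: 1 of 2 neighbours < 2, holds.
Round 4 — no new extinctions; cascade stops.

yes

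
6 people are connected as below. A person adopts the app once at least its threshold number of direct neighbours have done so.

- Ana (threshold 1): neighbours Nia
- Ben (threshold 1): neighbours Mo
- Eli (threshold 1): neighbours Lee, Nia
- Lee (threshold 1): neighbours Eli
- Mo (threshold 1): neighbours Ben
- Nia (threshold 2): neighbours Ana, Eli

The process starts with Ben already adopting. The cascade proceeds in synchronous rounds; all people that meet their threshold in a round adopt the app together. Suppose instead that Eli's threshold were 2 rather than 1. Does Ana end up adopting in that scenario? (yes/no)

With Eli's threshold at 2:
Round 1 — Ben adopts the app (initial).
Round 2 — checking thresholds:
  Mo: 1 of 1 neighbours ≥ 1, adopts the app.
Round 3 — no new adoptions; cascade stops.

no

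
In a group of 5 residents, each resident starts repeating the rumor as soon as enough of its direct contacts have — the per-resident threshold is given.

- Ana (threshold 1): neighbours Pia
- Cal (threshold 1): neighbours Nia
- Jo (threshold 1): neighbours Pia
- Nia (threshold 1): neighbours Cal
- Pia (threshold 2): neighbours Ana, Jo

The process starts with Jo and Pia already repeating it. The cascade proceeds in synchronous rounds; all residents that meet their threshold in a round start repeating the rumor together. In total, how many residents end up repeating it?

Round 1 — Jo, Pia start repeating the rumor (initial).
Round 2 — checking thresholds:
  Ana: 1 of 1 neighbours ≥ 1, starts repeating the rumor.
Round 3 — no new spreads; cascade stops.

3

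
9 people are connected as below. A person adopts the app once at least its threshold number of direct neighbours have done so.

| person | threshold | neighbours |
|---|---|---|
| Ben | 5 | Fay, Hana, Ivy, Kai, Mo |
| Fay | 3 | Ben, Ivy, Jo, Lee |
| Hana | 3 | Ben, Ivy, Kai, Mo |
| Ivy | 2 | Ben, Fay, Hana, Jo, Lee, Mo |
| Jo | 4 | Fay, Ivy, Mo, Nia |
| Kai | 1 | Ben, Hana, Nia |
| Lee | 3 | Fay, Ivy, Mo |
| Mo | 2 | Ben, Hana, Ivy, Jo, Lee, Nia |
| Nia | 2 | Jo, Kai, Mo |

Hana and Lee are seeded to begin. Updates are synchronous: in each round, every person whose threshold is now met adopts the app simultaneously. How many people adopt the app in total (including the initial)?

Round 1 — Hana, Lee adopt the app (initial).
Round 2 — checking thresholds:
  Ben: 1 of 5 neighbours < 5, below threshold.
  Fay: 1 of 4 neighbours < 3, below threshold.
  Ivy: 2 of 6 neighbours ≥ 2, adopts the app.
  Kai: 1 of 3 neighbours ≥ 1, adopts the app.
  Mo: 2 of 6 neighbours ≥ 2, adopts the app.
Round 3 — checking thresholds:
  Ben: 4 of 5 neighbours < 5, below threshold.
  Fay: 2 of 4 neighbours < 3, below threshold.
  Jo: 2 of 4 neighbours < 4, below threshold.
  Nia: 2 of 3 neighbours ≥ 2, adopts the app.
Round 4 — no new adoptions; cascade stops.

6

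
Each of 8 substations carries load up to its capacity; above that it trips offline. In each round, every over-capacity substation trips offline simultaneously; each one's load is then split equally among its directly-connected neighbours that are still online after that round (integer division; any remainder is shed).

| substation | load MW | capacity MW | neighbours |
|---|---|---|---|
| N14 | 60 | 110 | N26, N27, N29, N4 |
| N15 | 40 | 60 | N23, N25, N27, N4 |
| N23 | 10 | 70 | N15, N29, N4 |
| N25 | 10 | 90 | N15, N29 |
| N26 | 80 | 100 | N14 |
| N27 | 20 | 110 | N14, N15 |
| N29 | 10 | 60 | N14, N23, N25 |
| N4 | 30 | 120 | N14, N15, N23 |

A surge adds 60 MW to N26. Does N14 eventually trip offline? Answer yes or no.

yes

Round 1 — N26 at 140 > 100. N26 trips offline.
  N26 sheds 140 MW to N14: 140 each.
    N14: 60+140 = 200 > 110
Round 2 — N14 trips offline.
  N14 sheds 200 MW to N27, N29, N4: 66 each (2 lost).
    N27: 20+66 = 86 ≤ 110
    N29: 10+66 = 76 > 60
    N4: 30+66 = 96 ≤ 120
Round 3 — N29 trips offline.
  N29 sheds 76 MW to N23, N25: 38 each.
    N23: 10+38 = 48 ≤ 70
    N25: 10+38 = 48 ≤ 90
No further trips.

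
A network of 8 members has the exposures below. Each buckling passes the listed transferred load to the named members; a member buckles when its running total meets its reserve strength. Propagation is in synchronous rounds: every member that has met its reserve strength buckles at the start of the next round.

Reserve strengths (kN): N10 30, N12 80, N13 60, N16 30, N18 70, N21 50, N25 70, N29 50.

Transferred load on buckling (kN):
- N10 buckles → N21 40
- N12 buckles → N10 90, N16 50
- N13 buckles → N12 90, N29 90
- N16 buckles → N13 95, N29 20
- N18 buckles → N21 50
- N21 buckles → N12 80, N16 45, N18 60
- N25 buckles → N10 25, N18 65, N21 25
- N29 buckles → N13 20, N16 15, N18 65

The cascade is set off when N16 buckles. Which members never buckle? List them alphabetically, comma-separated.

N18, N21, N25

Round 1 — N16 buckles (initial).
  N13: +95 → 95 ≥ 60
  N29: +20 → 20 < 50
Round 2 — N13 buckles.
  N12: +90 → 90 ≥ 80
  N29: +90 → 110 ≥ 50
Round 3 — N12, N29 buckle.
  N10: +90 → 90 ≥ 30
  N18: +65 → 65 < 70
Round 4 — N10 buckles.
  N21: +40 → 40 < 50
No further bucklings.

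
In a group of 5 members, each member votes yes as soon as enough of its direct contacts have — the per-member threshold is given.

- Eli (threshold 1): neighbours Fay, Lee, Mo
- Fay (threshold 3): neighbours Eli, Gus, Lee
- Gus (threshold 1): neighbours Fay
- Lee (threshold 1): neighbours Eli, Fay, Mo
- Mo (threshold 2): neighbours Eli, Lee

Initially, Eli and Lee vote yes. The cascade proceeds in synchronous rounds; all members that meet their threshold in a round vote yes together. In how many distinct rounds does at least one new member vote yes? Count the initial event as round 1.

2

Round 1 — Eli, Lee vote yes (initial).
Round 2 — checking thresholds:
  Fay: 2 of 3 neighbours < 3, below threshold.
  Mo: 2 of 2 neighbours ≥ 2, votes yes.
Round 3 — no new yes votes; cascade stops.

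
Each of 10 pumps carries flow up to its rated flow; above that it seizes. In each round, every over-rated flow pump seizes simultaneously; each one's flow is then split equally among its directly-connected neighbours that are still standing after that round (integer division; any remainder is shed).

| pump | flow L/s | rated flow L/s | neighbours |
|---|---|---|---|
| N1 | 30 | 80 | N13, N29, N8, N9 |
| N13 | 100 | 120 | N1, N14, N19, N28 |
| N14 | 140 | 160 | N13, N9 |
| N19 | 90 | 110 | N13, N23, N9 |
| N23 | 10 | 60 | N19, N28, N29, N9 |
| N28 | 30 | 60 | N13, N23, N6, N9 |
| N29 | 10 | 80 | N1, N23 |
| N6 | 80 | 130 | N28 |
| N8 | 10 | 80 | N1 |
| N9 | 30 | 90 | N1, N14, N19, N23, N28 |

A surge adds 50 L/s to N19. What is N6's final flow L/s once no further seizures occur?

Round 1 — N19 at 140 > 110. N19 seizes.
  N19 sheds 140 L/s to N13, N23, N9: 46 each (2 lost).
    N13: 100+46 = 146 > 120
    N23: 10+46 = 56 ≤ 60
    N9: 30+46 = 76 ≤ 90
Round 2 — N13 seizes.
  N13 sheds 146 L/s to N1, N14, N28: 48 each (2 lost).
    N1: 30+48 = 78 ≤ 80
    N14: 140+48 = 188 > 160
    N28: 30+48 = 78 > 60
Round 3 — N14, N28 seize.
  N14 sheds 188 L/s to N9: 188 each.
    N9: 76+188 = 264 > 90
  N28 sheds 78 L/s to N23, N6, N9: 26 each.
    N23: 56+26 = 82 > 60
    N6: 80+26 = 106 ≤ 130
    N9: 264+26 = 290 > 90
Round 4 — N23, N9 seize.
  N23 sheds 82 L/s to N29: 82 each.
    N29: 10+82 = 92 > 80
  N9 sheds 290 L/s to N1: 290 each.
    N1: 78+290 = 368 > 80
Round 5 — N1, N29 seize.
  N1 sheds 368 L/s to N8: 368 each.
    N8: 10+368 = 378 > 80
  N29 sheds 92 L/s: no online neighbours, lost.
Round 6 — N8 seizes.
  N8 sheds 378 L/s: no online neighbours, lost.
No further seizures.

106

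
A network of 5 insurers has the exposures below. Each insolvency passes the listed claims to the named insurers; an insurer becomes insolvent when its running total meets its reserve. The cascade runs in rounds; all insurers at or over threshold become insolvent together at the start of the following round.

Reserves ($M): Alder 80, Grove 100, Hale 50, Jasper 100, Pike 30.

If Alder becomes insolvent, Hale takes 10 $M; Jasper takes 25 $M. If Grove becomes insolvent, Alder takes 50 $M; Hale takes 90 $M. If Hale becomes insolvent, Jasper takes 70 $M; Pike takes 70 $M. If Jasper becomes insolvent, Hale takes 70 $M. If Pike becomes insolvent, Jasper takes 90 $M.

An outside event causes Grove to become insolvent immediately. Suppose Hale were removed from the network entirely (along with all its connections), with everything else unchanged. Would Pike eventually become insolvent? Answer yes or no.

With Hale removed:
Round 1 — Grove becomes insolvent (initial).
  Alder: +50 → 50 < 80
No further insolvencies.

no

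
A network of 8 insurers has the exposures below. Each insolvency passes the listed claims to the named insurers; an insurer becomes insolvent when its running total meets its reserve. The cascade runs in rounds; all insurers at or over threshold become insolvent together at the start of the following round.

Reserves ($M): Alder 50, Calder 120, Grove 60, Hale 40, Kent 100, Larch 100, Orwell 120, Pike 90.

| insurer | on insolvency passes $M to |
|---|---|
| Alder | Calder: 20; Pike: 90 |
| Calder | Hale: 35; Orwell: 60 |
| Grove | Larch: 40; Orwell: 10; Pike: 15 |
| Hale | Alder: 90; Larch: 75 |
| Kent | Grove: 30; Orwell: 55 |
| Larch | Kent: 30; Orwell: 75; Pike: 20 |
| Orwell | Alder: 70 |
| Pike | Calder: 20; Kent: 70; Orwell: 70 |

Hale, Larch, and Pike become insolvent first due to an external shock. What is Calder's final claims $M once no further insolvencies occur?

Round 1 — Hale, Larch, Pike become insolvent (initial).
  Alder: +90 → 90 ≥ 50
  Calder: +20 → 20 < 120
  Kent: +30+70 → 100 ≥ 100
  Orwell: +75+70 → 145 ≥ 120
Round 2 — Alder, Kent, Orwell become insolvent.
  Calder: +20 → 40 < 120
  Grove: +30 → 30 < 60
No further insolvencies.

40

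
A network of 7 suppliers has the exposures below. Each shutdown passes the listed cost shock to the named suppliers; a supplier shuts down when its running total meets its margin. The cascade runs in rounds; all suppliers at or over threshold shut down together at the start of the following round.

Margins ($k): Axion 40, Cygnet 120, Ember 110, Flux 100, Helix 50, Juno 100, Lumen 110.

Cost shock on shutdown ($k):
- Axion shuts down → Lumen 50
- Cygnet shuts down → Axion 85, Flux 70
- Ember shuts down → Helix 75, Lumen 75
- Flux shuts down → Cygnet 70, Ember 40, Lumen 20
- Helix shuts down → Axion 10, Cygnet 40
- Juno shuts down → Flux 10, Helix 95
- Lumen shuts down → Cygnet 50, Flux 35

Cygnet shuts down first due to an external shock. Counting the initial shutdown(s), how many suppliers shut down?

2

Round 1 — Cygnet shuts down (initial).
  Axion: +85 → 85 ≥ 40
  Flux: +70 → 70 < 100
Round 2 — Axion shuts down.
  Lumen: +50 → 50 < 110
No further shutdowns.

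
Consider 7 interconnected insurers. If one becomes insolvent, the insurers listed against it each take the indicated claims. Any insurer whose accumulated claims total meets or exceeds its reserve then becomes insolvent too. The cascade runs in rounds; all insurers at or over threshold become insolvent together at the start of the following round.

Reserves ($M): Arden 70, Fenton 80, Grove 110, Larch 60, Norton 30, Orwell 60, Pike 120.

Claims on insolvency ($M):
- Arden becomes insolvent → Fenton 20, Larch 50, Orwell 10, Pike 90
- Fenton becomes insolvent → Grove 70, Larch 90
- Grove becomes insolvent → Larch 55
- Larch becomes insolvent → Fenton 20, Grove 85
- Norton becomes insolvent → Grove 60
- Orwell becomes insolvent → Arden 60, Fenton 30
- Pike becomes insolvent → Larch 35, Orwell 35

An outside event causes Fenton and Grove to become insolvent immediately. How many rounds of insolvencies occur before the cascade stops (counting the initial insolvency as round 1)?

Round 1 — Fenton, Grove become insolvent (initial).
  Larch: +90+55 → 145 ≥ 60
Round 2 — Larch becomes insolvent.
No further insolvencies.

2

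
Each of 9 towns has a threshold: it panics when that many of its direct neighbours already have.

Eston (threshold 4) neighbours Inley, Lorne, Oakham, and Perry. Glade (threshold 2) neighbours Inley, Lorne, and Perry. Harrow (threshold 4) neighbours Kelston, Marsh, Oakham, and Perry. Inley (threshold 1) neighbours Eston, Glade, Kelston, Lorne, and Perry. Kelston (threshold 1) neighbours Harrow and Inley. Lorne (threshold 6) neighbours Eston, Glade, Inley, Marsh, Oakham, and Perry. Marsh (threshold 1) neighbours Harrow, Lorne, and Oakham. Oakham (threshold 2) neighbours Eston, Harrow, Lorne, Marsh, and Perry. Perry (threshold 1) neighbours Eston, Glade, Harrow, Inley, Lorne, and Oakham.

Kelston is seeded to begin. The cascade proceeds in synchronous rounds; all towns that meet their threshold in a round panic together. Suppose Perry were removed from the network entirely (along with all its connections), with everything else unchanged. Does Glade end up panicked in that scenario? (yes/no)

no

With Perry removed:
Round 1 — Kelston panics (initial).
Round 2 — checking thresholds:
  Harrow: 1 of 3 neighbours < 4, holds.
  Inley: 1 of 4 neighbours ≥ 1, panics.
Round 3 — no new panics; cascade stops.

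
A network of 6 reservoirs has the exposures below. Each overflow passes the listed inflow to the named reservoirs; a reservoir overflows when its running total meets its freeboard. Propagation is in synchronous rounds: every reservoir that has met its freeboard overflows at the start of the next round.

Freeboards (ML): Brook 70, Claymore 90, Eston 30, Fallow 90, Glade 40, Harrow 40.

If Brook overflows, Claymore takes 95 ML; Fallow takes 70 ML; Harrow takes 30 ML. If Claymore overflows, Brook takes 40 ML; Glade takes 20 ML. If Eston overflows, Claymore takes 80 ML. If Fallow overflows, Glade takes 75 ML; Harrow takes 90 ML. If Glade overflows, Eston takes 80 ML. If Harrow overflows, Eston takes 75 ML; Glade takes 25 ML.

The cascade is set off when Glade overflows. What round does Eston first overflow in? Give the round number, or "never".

Round 1 — Glade overflows (initial).
  Eston: +80 → 80 ≥ 30
Round 2 — Eston overflows.
  Claymore: +80 → 80 < 90
No further overflows.

2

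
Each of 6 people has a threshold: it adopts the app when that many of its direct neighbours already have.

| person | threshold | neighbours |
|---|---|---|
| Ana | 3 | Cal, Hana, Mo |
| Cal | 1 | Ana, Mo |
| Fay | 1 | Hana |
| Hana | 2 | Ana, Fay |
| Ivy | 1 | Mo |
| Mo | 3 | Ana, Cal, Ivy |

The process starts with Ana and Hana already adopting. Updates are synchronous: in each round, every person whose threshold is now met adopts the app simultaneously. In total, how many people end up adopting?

4

Round 1 — Ana, Hana adopt the app (initial).
Round 2 — checking thresholds:
  Cal: 1 of 2 neighbours ≥ 1, adopts the app.
  Fay: 1 of 1 neighbours ≥ 1, adopts the app.
  Mo: 1 of 3 neighbours < 3, below threshold.
Round 3 — no new adoptions; cascade stops.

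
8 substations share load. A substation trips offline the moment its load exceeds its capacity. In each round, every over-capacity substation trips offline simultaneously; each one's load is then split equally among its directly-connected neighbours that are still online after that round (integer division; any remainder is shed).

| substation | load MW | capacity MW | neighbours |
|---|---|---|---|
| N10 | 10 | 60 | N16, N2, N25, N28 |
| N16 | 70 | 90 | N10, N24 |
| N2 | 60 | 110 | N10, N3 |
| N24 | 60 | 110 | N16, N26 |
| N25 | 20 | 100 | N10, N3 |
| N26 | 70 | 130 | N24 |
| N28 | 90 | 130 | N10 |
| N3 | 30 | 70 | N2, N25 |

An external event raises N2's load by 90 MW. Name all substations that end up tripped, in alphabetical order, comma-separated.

N10, N16, N2, N24, N25, N26, N3

Round 1 — N2 at 150 > 110. N2 trips offline.
  N2 sheds 150 MW to N10, N3: 75 each.
    N10: 10+75 = 85 > 60
    N3: 30+75 = 105 > 70
Round 2 — N10, N3 trip offline.
  N10 sheds 85 MW to N16, N25, N28: 28 each (1 lost).
    N16: 70+28 = 98 > 90
    N25: 20+28 = 48 ≤ 100
    N28: 90+28 = 118 ≤ 130
  N3 sheds 105 MW to N25: 105 each.
    N25: 48+105 = 153 > 100
Round 3 — N16, N25 trip offline.
  N16 sheds 98 MW to N24: 98 each.
    N24: 60+98 = 158 > 110
  N25 sheds 153 MW: no online neighbours, lost.
Round 4 — N24 trips offline.
  N24 sheds 158 MW to N26: 158 each.
    N26: 70+158 = 228 > 130
Round 5 — N26 trips offline.
  N26 sheds 228 MW: no online neighbours, lost.
No further trips.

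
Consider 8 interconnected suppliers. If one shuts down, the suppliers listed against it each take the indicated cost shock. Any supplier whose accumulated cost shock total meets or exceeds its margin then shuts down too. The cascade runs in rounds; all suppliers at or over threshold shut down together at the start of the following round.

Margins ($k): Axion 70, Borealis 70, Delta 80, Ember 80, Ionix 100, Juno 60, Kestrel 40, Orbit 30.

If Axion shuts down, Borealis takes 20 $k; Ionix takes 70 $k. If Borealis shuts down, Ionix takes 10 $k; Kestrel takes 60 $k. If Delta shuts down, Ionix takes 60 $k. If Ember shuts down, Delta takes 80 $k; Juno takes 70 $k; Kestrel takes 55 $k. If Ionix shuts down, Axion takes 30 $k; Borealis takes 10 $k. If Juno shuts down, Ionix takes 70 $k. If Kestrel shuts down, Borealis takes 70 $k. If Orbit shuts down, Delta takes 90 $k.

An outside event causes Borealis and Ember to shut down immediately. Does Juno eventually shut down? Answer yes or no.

yes

Round 1 — Borealis, Ember shut down (initial).
  Delta: +80 → 80 ≥ 80
  Ionix: +10 → 10 < 100
  Juno: +70 → 70 ≥ 60
  Kestrel: +60+55 → 115 ≥ 40
Round 2 — Delta, Juno, Kestrel shut down.
  Ionix: +60+70 → 140 ≥ 100
Round 3 — Ionix shuts down.
  Axion: +30 → 30 < 70
No further shutdowns.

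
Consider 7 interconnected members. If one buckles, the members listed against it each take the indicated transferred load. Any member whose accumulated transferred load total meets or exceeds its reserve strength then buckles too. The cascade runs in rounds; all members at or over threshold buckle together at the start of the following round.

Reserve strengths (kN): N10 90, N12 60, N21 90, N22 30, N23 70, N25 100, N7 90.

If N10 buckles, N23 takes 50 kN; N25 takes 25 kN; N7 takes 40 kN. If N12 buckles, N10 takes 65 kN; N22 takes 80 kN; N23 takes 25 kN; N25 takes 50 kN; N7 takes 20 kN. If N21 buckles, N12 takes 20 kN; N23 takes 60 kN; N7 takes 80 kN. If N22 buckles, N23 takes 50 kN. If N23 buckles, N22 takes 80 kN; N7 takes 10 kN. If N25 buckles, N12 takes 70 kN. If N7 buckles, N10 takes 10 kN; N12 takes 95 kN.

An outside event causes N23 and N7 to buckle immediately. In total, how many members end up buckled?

4

Round 1 — N23, N7 buckle (initial).
  N10: +10 → 10 < 90
  N12: +95 → 95 ≥ 60
  N22: +80 → 80 ≥ 30
Round 2 — N12, N22 buckle.
  N10: +65 → 75 < 90
  N25: +50 → 50 < 100
No further bucklings.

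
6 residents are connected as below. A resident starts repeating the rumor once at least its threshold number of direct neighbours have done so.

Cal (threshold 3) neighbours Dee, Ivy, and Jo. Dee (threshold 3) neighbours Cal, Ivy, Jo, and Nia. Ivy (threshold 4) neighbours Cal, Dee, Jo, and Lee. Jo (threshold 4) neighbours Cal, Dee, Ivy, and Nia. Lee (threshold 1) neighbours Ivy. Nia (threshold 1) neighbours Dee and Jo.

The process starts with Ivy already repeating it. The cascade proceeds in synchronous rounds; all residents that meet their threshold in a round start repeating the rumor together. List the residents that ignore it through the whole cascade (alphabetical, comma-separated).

Round 1 — Ivy starts repeating the rumor (initial).
Round 2 — checking thresholds:
  Cal: 1 of 3 neighbours < 3, not yet.
  Dee: 1 of 4 neighbours < 3, not yet.
  Jo: 1 of 4 neighbours < 4, not yet.
  Lee: 1 of 1 neighbours ≥ 1, starts repeating the rumor.
Round 3 — no new spreads; cascade stops.

Cal, Dee, Jo, Nia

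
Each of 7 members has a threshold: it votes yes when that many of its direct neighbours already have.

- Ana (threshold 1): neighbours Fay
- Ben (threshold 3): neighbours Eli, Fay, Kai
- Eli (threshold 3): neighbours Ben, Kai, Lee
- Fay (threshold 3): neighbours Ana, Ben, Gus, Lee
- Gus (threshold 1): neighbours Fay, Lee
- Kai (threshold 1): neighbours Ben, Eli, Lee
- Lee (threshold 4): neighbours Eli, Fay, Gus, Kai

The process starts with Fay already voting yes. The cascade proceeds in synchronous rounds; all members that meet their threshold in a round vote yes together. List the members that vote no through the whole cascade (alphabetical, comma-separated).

Ben, Eli, Kai, Lee

Round 1 — Fay votes yes (initial).
Round 2 — checking thresholds:
  Ana: 1 of 1 neighbours ≥ 1, votes yes.
  Ben: 1 of 3 neighbours < 3, not yet.
  Gus: 1 of 2 neighbours ≥ 1, votes yes.
  Lee: 1 of 4 neighbours < 4, not yet.
Round 3 — no new yes votes; cascade stops.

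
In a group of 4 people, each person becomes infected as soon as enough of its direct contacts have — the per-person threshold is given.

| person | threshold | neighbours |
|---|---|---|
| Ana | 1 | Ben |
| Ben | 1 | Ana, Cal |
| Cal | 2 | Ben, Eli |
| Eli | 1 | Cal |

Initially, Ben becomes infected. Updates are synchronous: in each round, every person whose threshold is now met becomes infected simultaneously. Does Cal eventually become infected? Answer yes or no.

Round 1 — Ben becomes infected (initial).
Round 2 — checking thresholds:
  Ana: 1 of 1 neighbours ≥ 1, becomes infected.
  Cal: 1 of 2 neighbours < 2, below threshold.
Round 3 — no new infections; cascade stops.

no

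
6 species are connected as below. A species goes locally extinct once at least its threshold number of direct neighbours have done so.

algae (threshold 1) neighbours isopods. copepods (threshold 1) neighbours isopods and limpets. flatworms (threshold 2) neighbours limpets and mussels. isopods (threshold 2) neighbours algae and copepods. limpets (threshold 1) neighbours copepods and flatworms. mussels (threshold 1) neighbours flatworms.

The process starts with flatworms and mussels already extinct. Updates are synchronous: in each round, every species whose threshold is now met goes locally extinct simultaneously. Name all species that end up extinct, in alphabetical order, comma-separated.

Round 1 — flatworms, mussels go locally extinct (initial).
Round 2 — checking thresholds:
  limpets: 1 of 2 neighbours ≥ 1, goes locally extinct.
Round 3 — checking thresholds:
  copepods: 1 of 2 neighbours ≥ 1, goes locally extinct.
Round 4 — no new extinctions; cascade stops.

copepods, flatworms, limpets, mussels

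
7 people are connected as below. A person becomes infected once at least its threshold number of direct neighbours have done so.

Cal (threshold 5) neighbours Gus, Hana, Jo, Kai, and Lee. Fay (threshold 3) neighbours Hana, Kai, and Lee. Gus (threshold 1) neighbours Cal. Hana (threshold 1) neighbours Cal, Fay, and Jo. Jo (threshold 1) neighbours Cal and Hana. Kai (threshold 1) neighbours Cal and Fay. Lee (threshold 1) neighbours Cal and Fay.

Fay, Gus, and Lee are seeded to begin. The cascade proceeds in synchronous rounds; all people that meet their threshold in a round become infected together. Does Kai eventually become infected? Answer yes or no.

Round 1 — Fay, Gus, Lee become infected (initial).
Round 2 — checking thresholds:
  Cal: 2 of 5 neighbours < 5, holds.
  Hana: 1 of 3 neighbours ≥ 1, becomes infected.
  Kai: 1 of 2 neighbours ≥ 1, becomes infected.
Round 3 — checking thresholds:
  Cal: 4 of 5 neighbours < 5, holds.
  Jo: 1 of 2 neighbours ≥ 1, becomes infected.
Round 4 — checking thresholds:
  Cal: 5 of 5 neighbours ≥ 5, becomes infected.
Round 5 — no new infections; cascade stops.

yes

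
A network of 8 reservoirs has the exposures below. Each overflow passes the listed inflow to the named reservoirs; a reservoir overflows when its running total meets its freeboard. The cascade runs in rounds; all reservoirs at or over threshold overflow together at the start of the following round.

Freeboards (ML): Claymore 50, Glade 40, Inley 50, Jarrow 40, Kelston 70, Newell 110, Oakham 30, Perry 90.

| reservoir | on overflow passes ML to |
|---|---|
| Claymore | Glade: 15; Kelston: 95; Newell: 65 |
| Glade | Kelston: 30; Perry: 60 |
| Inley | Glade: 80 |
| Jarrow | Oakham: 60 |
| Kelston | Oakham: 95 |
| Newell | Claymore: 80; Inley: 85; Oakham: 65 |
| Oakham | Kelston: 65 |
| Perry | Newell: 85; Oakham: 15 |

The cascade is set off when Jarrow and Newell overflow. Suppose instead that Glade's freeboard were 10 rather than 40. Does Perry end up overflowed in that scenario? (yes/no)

no

With Glade's freeboard at 10:
Round 1 — Jarrow, Newell overflow (initial).
  Claymore: +80 → 80 ≥ 50
  Inley: +85 → 85 ≥ 50
  Oakham: +60+65 → 125 ≥ 30
Round 2 — Claymore, Inley, Oakham overflow.
  Glade: +15+80 → 95 ≥ 10
  Kelston: +95+65 → 160 ≥ 70
Round 3 — Glade, Kelston overflow.
  Perry: +60 → 60 < 90
No further overflows.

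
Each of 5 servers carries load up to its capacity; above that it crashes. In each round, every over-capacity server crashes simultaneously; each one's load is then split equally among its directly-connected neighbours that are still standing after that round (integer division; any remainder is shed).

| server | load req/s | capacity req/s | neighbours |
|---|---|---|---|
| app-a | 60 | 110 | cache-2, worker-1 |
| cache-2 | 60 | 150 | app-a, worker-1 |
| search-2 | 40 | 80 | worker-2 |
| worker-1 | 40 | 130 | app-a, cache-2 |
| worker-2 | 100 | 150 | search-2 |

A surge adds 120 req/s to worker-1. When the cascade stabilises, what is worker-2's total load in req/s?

100

Round 1 — worker-1 at 160 > 130. worker-1 crashes.
  worker-1 sheds 160 req/s to app-a, cache-2: 80 each.
    app-a: 60+80 = 140 > 110
    cache-2: 60+80 = 140 ≤ 150
Round 2 — app-a crashes.
  app-a sheds 140 req/s to cache-2: 140 each.
    cache-2: 140+140 = 280 > 150
Round 3 — cache-2 crashes.
  cache-2 sheds 280 req/s: no online neighbours, lost.
No further crashes.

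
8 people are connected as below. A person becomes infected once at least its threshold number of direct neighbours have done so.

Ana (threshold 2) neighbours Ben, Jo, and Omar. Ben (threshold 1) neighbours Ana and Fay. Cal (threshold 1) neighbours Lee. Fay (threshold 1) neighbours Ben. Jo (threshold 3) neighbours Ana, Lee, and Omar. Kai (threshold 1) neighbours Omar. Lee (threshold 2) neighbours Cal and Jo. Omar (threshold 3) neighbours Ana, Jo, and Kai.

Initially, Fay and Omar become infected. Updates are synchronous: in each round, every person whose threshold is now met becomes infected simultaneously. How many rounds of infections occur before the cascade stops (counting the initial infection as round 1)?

Round 1 — Fay, Omar become infected (initial).
Round 2 — checking thresholds:
  Ana: 1 of 3 neighbours < 2, not yet.
  Ben: 1 of 2 neighbours ≥ 1, becomes infected.
  Jo: 1 of 3 neighbours < 3, not yet.
  Kai: 1 of 1 neighbours ≥ 1, becomes infected.
Round 3 — checking thresholds:
  Ana: 2 of 3 neighbours ≥ 2, becomes infected.
  Jo: 1 of 3 neighbours < 3, not yet.
Round 4 — no new infections; cascade stops.

3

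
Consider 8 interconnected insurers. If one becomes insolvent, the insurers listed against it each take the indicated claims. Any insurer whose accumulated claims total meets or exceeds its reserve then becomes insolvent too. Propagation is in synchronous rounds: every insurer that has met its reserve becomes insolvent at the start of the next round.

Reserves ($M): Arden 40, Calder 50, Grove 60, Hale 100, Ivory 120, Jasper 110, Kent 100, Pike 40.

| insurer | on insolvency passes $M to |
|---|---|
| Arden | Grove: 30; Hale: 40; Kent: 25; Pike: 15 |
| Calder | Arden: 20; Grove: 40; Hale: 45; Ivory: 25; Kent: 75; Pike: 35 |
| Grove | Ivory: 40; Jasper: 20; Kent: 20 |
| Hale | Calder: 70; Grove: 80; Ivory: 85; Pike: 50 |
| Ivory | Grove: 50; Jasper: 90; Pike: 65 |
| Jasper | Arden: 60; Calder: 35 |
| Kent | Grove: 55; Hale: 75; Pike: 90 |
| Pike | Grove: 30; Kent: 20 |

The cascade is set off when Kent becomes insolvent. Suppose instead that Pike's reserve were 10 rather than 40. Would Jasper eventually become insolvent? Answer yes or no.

With Pike's reserve at 10:
Round 1 — Kent becomes insolvent (initial).
  Grove: +55 → 55 < 60
  Hale: +75 → 75 < 100
  Pike: +90 → 90 ≥ 10
Round 2 — Pike becomes insolvent.
  Grove: +30 → 85 ≥ 60
Round 3 — Grove becomes insolvent.
  Ivory: +40 → 40 < 120
  Jasper: +20 → 20 < 110
No further insolvencies.

no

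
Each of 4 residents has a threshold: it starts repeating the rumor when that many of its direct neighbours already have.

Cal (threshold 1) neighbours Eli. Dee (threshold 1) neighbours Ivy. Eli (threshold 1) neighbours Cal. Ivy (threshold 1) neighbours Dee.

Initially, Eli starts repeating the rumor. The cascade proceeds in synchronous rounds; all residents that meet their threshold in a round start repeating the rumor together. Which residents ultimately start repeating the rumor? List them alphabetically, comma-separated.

Cal, Eli

Round 1 — Eli starts repeating the rumor (initial).
Round 2 — checking thresholds:
  Cal: 1 of 1 neighbours ≥ 1, starts repeating the rumor.
Round 3 — no new spreads; cascade stops.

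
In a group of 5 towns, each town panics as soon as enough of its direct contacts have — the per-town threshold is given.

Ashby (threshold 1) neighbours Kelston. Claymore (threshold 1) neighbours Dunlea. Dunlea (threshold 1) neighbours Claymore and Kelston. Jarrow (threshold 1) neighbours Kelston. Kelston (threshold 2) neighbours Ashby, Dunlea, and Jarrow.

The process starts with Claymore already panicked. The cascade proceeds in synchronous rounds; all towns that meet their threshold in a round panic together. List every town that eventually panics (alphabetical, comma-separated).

Claymore, Dunlea

Round 1 — Claymore panics (initial).
Round 2 — checking thresholds:
  Dunlea: 1 of 2 neighbours ≥ 1, panics.
Round 3 — no new panics; cascade stops.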